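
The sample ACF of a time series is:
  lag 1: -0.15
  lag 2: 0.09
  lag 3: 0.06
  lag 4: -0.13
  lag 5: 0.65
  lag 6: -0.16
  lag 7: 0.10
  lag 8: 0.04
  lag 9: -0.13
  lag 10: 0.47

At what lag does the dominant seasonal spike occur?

The largest autocorrelation is r_5 = 0.65, with a weaker echo at lag 10 (0.47); the remaining lags stay at or below 0.10.
The dominant spike at lag 5 indicates a seasonal period of 5.

5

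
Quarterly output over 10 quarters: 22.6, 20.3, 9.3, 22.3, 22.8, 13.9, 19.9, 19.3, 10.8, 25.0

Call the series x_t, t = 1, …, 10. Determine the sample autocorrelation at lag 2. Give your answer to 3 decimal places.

Mean x̄ = (22.6 + 20.3 + 9.3 + 22.3 + 22.8 + 13.9 + 19.9 + 19.3 + 10.8 + 25.0)/10 = 18.6200
Numerator Σ_{t=1}^{8}(x_t−x̄)(x_{t+2}−x̄) = -90.7688
Denominator Σ(x_t−x̄)² = 262.7760
r_2 = -90.7688 / 262.7760 = -0.345

-0.345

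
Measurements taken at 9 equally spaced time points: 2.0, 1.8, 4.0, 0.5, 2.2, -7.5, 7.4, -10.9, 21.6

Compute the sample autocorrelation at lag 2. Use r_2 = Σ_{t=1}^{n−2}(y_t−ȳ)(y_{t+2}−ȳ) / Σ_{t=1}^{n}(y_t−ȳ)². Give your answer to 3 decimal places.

0.363

Mean ȳ = (2.0 + 1.8 + 4.0 + 0.5 + 2.2 − 7.5 + 7.4 − 10.9 + 21.6)/9 = 2.3444
Σ(y_t−ȳ)(y_{t+2}−ȳ) = (-0.5702) + (1.0042) + (-0.2391) + (18.1575) + (-0.7302) + (130.3842) + (97.3475) = 245.3538
Denominator Σ(y_t−ȳ)² = 675.2422
r_2 = 245.3538 / 675.2422 = 0.363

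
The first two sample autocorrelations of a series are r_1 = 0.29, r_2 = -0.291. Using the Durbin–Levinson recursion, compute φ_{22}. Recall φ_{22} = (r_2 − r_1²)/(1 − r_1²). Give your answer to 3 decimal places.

φ_{22} = (r_2 − r_1²) / (1 − r_1²)
r_1² = (0.29)² = 0.0841
Numerator = -0.291 − 0.0841 = -0.3751; denominator = 1 − 0.0841 = 0.9159
φ_{22} = -0.3751 / 0.9159 = -0.410

-0.410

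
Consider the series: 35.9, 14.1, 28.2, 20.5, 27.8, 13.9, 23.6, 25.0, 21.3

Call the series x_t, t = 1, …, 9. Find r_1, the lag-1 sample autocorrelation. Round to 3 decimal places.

-0.600

Mean x̄ = (35.9 + 14.1 + 28.2 + 20.5 + 27.8 + 13.9 + 23.6 + 25.0 + 21.3)/9 = 23.3667
Numerator Σ_{t=1}^{8}(x_t−x̄)(x_{t+1}−x̄) = -234.6678
Denominator Σ(x_t−x̄)² = 390.8000
r_1 = -234.6678 / 390.8000 = -0.600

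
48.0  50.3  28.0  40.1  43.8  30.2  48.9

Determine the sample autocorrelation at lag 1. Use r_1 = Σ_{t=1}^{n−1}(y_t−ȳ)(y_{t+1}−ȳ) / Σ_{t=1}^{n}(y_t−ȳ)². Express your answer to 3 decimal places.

Mean ȳ = (48.0 + 50.3 + 28.0 + 40.1 + 43.8 + 30.2 + 48.9)/7 = 41.3286
Deviations from mean: 6.6714, 8.9714, -13.3286, -1.2286, 2.4714, -11.1286, 7.5714
Σ(y_t−ȳ)(y_{t+1}−ȳ) = (59.8522) + (-119.5763) + (16.3751) + (-3.0363) + (-27.5035) + (-84.2592) = -158.1480
Denominator Σ(y_t−ȳ)² = 491.4343
r_1 = -158.1480 / 491.4343 = -0.322

-0.322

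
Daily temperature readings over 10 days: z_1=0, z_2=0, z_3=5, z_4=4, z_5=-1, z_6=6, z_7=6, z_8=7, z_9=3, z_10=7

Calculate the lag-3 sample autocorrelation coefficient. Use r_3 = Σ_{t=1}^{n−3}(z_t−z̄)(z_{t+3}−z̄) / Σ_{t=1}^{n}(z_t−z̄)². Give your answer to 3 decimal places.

Mean z̄ = (0 + 0 + 5 + 4 − 1 + 6 + 6 + 7 + 3 + 7)/10 = 3.7000
Σ(z_t−z̄)(z_{t+3}−z̄) = (-1.1100) + (17.3900) + (2.9900) + (0.6900) + (-15.5100) + (-1.6100) + (7.5900) = 10.4300
Denominator Σ(z_t−z̄)² = 84.1000
r_3 = 10.4300 / 84.1000 = 0.124

0.124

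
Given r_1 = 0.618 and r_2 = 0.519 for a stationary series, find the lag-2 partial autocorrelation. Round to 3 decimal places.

φ_{22} = (r_2 − r_1²) / (1 − r_1²)
r_1² = (0.618)² = 0.381924
Numerator = 0.519 − 0.3819 = 0.1371; denominator = 1 − 0.3819 = 0.6181
φ_{22} = 0.1371 / 0.6181 = 0.222

0.222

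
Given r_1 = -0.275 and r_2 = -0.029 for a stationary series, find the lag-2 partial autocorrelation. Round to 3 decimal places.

-0.113

φ_{22} = (r_2 − r_1²) / (1 − r_1²)
r_1² = (-0.275)² = 0.075625
Numerator = -0.029 − 0.0756 = -0.1046; denominator = 1 − 0.0756 = 0.9244
φ_{22} = -0.1046 / 0.9244 = -0.113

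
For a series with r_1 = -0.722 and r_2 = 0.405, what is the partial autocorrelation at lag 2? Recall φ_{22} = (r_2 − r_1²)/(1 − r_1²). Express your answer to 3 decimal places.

φ_{22} = (r_2 − r_1²) / (1 − r_1²)
r_1² = (-0.722)² = 0.521284
Numerator = 0.405 − 0.5213 = -0.1163; denominator = 1 − 0.5213 = 0.4787
φ_{22} = -0.1163 / 0.4787 = -0.243

-0.243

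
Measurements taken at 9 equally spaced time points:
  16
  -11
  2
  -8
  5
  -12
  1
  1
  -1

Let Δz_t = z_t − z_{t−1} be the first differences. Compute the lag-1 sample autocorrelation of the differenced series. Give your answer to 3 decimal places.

-0.648

First differences Δz: -27, 13, -10, 13, -17, 13, 0, -2
Mean of differences = -2.1250
Numerator Σ(Δz_t−Δz̄)(Δz_{t+1}−Δz̄) = -1032.0156
Denominator Σ(Δz_t−Δz̄)² = 1592.8750
r_1(Δz) = -1032.0156 / 1592.8750 = -0.648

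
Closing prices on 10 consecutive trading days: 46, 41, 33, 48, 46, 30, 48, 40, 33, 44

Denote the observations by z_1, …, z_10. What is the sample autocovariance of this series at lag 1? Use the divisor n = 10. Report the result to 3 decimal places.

Mean z̄ = (46 + 41 + 33 + 48 + 46 + 30 + 48 + 40 + 33 + 44)/10 = 40.9000
Σ_{t=1}^{9}(z_t−z̄)(z_{t+1}−z̄) = -176.9100
γ_1 = -176.9100 / 10 = -17.691

-17.691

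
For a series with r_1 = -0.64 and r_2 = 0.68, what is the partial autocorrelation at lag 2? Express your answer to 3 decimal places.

0.458

φ_{22} = (r_2 − r_1²) / (1 − r_1²)
r_1² = (-0.64)² = 0.4096
Numerator = 0.68 − 0.4096 = 0.2704; denominator = 1 − 0.4096 = 0.5904
φ_{22} = 0.2704 / 0.5904 = 0.458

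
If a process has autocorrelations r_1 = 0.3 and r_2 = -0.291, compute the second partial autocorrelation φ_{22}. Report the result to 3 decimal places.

-0.419

φ_{22} = (r_2 − r_1²) / (1 − r_1²)
r_1² = (0.3)² = 0.09
Numerator = -0.291 − 0.0900 = -0.3810; denominator = 1 − 0.0900 = 0.9100
φ_{22} = -0.3810 / 0.9100 = -0.419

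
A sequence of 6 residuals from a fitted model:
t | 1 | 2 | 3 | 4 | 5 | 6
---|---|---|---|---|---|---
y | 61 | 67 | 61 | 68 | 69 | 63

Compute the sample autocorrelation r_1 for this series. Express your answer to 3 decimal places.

-0.358

Mean ȳ = (61 + 67 + 61 + 68 + 69 + 63)/6 = 64.8333
Σ(y_t−ȳ)(y_{t+1}−ȳ) = (-8.3056) + (-8.3056) + (-12.1389) + (13.1944) + (-7.6389) = -23.1944
Denominator Σ(y_t−ȳ)² = 64.8333
r_1 = -23.1944 / 64.8333 = -0.358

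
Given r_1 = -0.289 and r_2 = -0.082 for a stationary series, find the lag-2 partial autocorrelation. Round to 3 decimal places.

φ_{22} = (r_2 − r_1²) / (1 − r_1²)
r_1² = (-0.289)² = 0.083521
Numerator = -0.082 − 0.0835 = -0.1655; denominator = 1 − 0.0835 = 0.9165
φ_{22} = -0.1655 / 0.9165 = -0.181

-0.181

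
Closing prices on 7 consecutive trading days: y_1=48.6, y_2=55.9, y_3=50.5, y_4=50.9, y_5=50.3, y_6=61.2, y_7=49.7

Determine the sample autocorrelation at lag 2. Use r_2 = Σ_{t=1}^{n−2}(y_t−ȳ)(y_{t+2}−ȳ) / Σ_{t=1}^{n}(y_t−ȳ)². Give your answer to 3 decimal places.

-0.011

Mean ȳ = (48.6 + 55.9 + 50.5 + 50.9 + 50.3 + 61.2 + 49.7)/7 = 52.4429
Σ(y_t−ȳ)(y_{t+2}−ȳ) = (7.4661) + (-5.3339) + (4.1633) + (-13.5110) + (5.8776) = -1.3380
Denominator Σ(y_t−ȳ)² = 121.6771
r_2 = -1.3380 / 121.6771 = -0.011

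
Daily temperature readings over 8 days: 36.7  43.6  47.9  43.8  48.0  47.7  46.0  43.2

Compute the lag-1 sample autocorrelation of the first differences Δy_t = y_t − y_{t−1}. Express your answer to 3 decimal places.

First differences Δy: 6.9, 4.3, -4.1, 4.2, -0.3, -1.7, -2.8
Mean of differences = 0.9286
Numerator Σ(Δy_t−Δȳ)(Δy_{t+1}−Δȳ) = -4.2608
Denominator Σ(Δy_t−Δȳ)² = 105.3343
r_1(Δy) = -4.2608 / 105.3343 = -0.040

-0.040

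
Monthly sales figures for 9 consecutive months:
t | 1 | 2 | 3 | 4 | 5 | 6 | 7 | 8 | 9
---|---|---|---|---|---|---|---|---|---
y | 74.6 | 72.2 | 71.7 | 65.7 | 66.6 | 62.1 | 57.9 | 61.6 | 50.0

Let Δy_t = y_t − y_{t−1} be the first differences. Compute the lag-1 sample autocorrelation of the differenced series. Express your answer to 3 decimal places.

-0.567

First differences Δy: -2.4, -0.5, -6.0, 0.9, -4.5, -4.2, 3.7, -11.6
Mean of differences = -3.0750
Numerator Σ(Δy_t−Δȳ)(Δy_{t+1}−Δȳ) = -86.8606
Denominator Σ(Δy_t−Δȳ)² = 153.3150
r_1(Δy) = -86.8606 / 153.3150 = -0.567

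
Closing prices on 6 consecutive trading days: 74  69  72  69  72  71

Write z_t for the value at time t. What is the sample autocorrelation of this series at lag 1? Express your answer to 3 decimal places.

-0.621

Mean z̄ = (74 + 69 + 72 + 69 + 72 + 71)/6 = 71.1667
Σ(z_t−z̄)(z_{t+1}−z̄) = (-6.1389) + (-1.8056) + (-1.8056) + (-1.8056) + (-0.1389) = -11.6944
Denominator Σ(z_t−z̄)² = 18.8333
r_1 = -11.6944 / 18.8333 = -0.621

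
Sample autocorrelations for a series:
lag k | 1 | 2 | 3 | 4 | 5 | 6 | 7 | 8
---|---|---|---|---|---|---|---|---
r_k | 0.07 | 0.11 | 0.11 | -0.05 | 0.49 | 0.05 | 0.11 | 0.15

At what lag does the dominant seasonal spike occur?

The largest autocorrelation is r_5 = 0.49; the remaining lags stay at or below 0.15.
The dominant spike at lag 5 indicates a seasonal period of 5.

5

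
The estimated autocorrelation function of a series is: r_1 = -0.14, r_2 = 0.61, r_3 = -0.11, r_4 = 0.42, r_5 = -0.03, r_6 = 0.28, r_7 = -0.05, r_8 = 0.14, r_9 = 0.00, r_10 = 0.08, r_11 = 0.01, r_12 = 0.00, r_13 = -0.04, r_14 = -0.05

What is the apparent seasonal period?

The largest autocorrelation is r_2 = 0.61, with weaker echoes at lags 4 (0.42) and 6 (0.28); the remaining lags stay at or below 0.14.
The dominant spike at lag 2 indicates a seasonal period of 2.

2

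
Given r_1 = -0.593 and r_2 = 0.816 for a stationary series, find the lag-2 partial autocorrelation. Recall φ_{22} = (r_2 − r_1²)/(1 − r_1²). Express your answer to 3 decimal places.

0.716

φ_{22} = (r_2 − r_1²) / (1 − r_1²)
r_1² = (-0.593)² = 0.351649
Numerator = 0.816 − 0.3516 = 0.4644; denominator = 1 − 0.3516 = 0.6484
φ_{22} = 0.4644 / 0.6484 = 0.716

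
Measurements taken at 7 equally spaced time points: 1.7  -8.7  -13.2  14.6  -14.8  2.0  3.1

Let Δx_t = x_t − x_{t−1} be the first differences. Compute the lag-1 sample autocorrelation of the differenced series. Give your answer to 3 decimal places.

-0.670

First differences Δx: -10.4, -4.5, 27.8, -29.4, 16.8, 1.1
Mean of differences = 0.2333
Numerator Σ(Δx_t−Δx̄)(Δx_{t+1}−Δx̄) = -1373.6111
Denominator Σ(Δx_t−Δx̄)² = 2048.7333
r_1(Δx) = -1373.6111 / 2048.7333 = -0.670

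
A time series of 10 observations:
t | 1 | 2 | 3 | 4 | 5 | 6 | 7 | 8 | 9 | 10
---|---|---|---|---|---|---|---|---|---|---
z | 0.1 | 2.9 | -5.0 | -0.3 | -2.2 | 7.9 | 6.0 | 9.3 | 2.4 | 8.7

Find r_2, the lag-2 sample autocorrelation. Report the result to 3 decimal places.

Mean z̄ = (0.1 + 2.9 − 5.0 − 0.3 − 2.2 + 7.9 + 6.0 + 9.3 + 2.4 + 8.7)/10 = 2.9800
Numerator Σ_{t=1}^{8}(z_t−z̄)(z_{t+2}−z̄) = 98.2932
Denominator Σ(z_t−z̄)² = 215.8960
r_2 = 98.2932 / 215.8960 = 0.455

0.455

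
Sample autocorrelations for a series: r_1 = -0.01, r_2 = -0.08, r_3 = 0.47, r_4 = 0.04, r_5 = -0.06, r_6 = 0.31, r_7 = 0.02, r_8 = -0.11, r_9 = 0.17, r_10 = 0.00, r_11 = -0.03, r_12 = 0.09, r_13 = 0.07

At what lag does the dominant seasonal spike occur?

3

The largest autocorrelation is r_3 = 0.47, with weaker echoes at lags 6 (0.31) and 9 (0.17); the remaining lags stay at or below 0.09.
The dominant spike at lag 3 indicates a seasonal period of 3.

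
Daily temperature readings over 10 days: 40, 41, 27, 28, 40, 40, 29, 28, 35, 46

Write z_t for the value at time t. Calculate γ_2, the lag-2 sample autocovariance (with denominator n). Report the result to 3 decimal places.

Mean z̄ = (40 + 41 + 27 + 28 + 40 + 40 + 29 + 28 + 35 + 46)/10 = 35.4000
Σ_{t=1}^{8}(z_t−z̄)(z_{t+2}−z̄) = -292.1200
γ_2 = -292.1200 / 10 = -29.212

-29.212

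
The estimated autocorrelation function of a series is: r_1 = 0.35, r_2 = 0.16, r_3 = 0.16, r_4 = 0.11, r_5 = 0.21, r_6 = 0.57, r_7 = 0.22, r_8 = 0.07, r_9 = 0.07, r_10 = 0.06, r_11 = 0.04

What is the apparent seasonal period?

The largest autocorrelation is r_6 = 0.57; the remaining lags stay at or below 0.35. The elevated value at lag 1 (0.35), dropping to 0.16 at lag 2, reflects decaying short-term dependence rather than seasonality.
The dominant spike at lag 6 indicates a seasonal period of 6.

6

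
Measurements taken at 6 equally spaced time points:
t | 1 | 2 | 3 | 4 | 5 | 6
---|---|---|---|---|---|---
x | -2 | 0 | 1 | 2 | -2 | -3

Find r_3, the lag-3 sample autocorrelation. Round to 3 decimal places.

-0.431

Mean x̄ = (-2 + 0 + 1 + 2 − 2 − 3)/6 = -0.6667
Deviations from mean: -1.3333, 0.6667, 1.6667, 2.6667, -1.3333, -2.3333
Σ(x_t−x̄)(x_{t+3}−x̄) = (-3.5556) + (-0.8889) + (-3.8889) = -8.3333
Denominator Σ(x_t−x̄)² = 19.3333
r_3 = -8.3333 / 19.3333 = -0.431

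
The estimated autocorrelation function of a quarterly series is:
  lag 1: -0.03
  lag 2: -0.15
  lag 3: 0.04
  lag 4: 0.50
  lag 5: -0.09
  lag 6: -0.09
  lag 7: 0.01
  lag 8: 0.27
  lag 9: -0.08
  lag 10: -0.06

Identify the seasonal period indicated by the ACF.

4

The largest autocorrelation is r_4 = 0.50, with a weaker echo at lag 8 (0.27); the remaining lags stay at or below 0.04.
The dominant spike at lag 4 indicates a seasonal period of 4.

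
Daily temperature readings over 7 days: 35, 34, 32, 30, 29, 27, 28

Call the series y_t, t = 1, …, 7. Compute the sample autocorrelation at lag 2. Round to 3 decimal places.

0.149

Mean ȳ = (35 + 34 + 32 + 30 + 29 + 27 + 28)/7 = 30.7143
Σ(y_t−ȳ)(y_{t+2}−ȳ) = (5.5102) + (-2.3469) + (-2.2041) + (2.6531) + (4.6531) = 8.2653
Denominator Σ(y_t−ȳ)² = 55.4286
r_2 = 8.2653 / 55.4286 = 0.149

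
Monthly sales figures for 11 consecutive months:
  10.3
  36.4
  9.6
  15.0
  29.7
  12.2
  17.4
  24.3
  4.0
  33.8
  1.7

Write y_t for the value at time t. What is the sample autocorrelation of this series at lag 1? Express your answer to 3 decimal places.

-0.669

Mean ȳ = (10.3 + 36.4 + 9.6 + 15.0 + 29.7 + 12.2 + 17.4 + 24.3 + 4.0 + 33.8 + 1.7)/11 = 17.6727
Numerator Σ_{t=1}^{10}(y_t−ȳ)(y_{t+1}−ȳ) = -934.6707
Denominator Σ(y_t−ȳ)² = 1398.1418
r_1 = -934.6707 / 1398.1418 = -0.669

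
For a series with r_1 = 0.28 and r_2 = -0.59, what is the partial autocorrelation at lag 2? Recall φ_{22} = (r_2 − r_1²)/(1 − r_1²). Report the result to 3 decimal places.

-0.725

φ_{22} = (r_2 − r_1²) / (1 − r_1²)
r_1² = (0.28)² = 0.0784
Numerator = -0.59 − 0.0784 = -0.6684; denominator = 1 − 0.0784 = 0.9216
φ_{22} = -0.6684 / 0.9216 = -0.725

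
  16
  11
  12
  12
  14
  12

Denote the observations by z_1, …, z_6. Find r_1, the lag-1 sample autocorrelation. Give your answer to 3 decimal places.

-0.328

Mean z̄ = (16 + 11 + 12 + 12 + 14 + 12)/6 = 12.8333
Deviations from mean: 3.1667, -1.8333, -0.8333, -0.8333, 1.1667, -0.8333
Σ(z_t−z̄)(z_{t+1}−z̄) = (-5.8056) + (1.5278) + (0.6944) + (-0.9722) + (-0.9722) = -5.5278
Denominator Σ(z_t−z̄)² = 16.8333
r_1 = -5.5278 / 16.8333 = -0.328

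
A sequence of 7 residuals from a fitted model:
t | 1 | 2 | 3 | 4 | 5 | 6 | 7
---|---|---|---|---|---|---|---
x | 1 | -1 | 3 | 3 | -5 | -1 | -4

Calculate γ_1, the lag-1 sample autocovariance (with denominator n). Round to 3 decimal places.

Mean x̄ = (1 − 1 + 3 + 3 − 5 − 1 − 4)/7 = -0.5714
Σ_{t=1}^{6}(x_t−x̄)(x_{t+1}−x̄) = -1.8980
γ_1 = -1.8980 / 7 = -0.271

-0.271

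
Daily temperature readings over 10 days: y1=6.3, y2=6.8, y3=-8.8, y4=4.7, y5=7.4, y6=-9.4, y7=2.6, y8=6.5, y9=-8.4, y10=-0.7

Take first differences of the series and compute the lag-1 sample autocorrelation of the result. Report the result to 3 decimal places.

First differences Δy: 0.5, -15.6, 13.5, 2.7, -16.8, 12.0, 3.9, -14.9, 7.7
Mean of differences = -0.7778
Numerator Σ(Δy_t−Δȳ)(Δy_{t+1}−Δȳ) = -567.3772
Denominator Σ(Δy_t−Δȳ)² = 1150.4556
r_1(Δy) = -567.3772 / 1150.4556 = -0.493

-0.493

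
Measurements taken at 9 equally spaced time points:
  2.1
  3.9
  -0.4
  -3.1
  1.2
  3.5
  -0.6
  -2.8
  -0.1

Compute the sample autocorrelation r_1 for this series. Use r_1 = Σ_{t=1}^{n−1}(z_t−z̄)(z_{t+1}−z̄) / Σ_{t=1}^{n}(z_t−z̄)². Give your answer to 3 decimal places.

0.148

Mean z̄ = (2.1 + 3.9 − 0.4 − 3.1 + 1.2 + 3.5 − 0.6 − 2.8 − 0.1)/9 = 0.4111
Numerator Σ_{t=1}^{8}(z_t−z̄)(z_{t+1}−z̄) = 7.3421
Denominator Σ(z_t−z̄)² = 49.7689
r_1 = 7.3421 / 49.7689 = 0.148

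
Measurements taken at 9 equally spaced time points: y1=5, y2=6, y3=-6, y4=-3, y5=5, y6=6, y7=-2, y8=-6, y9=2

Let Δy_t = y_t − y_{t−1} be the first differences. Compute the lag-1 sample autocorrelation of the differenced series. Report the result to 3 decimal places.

First differences Δy: 1, -12, 3, 8, 1, -8, -4, 8
Mean of differences = -0.3750
Numerator Σ(Δy_t−Δȳ)(Δy_{t+1}−Δȳ) = -28.6406
Denominator Σ(Δy_t−Δȳ)² = 361.8750
r_1(Δy) = -28.6406 / 361.8750 = -0.079

-0.079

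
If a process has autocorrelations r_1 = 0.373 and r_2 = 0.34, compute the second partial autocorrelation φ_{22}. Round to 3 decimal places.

0.233

φ_{22} = (r_2 − r_1²) / (1 − r_1²)
r_1² = (0.373)² = 0.139129
Numerator = 0.34 − 0.1391 = 0.2009; denominator = 1 − 0.1391 = 0.8609
φ_{22} = 0.2009 / 0.8609 = 0.233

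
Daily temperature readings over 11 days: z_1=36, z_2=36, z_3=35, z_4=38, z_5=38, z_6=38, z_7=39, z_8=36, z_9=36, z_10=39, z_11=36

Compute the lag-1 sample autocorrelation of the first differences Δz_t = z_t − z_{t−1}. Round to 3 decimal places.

First differences Δz: 0, -1, 3, 0, 0, 1, -3, 0, 3, -3
Mean of differences = 0.0000
Numerator Σ(Δz_t−Δz̄)(Δz_{t+1}−Δz̄) = -15.0000
Denominator Σ(Δz_t−Δz̄)² = 38.0000
r_1(Δz) = -15.0000 / 38.0000 = -0.395

-0.395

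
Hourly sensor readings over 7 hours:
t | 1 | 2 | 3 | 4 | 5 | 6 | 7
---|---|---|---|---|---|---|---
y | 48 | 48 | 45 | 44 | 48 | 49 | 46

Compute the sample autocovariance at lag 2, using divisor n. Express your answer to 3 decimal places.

Mean ȳ = (48 + 48 + 45 + 44 + 48 + 49 + 46)/7 = 46.8571
Σ_{t=1}^{5}(y_t−ȳ)(y_{t+2}−ȳ) = -14.6122
γ_2 = -14.6122 / 7 = -2.087

-2.087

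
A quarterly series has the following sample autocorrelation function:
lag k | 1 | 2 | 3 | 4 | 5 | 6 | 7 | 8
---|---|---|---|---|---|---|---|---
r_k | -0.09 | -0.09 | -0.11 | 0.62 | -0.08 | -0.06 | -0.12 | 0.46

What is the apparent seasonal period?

The largest autocorrelation is r_4 = 0.62, with a weaker echo at lag 8 (0.46); the remaining lags stay at or below -0.06.
The dominant spike at lag 4 indicates a seasonal period of 4.

4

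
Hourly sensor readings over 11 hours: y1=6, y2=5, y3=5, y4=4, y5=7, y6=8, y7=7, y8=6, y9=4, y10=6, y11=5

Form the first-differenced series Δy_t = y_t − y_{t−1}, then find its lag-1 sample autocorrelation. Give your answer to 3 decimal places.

First differences Δy: -1, 0, -1, 3, 1, -1, -1, -2, 2, -1
Mean of differences = -0.1000
Numerator Σ(Δy_t−Δȳ)(Δy_{t+1}−Δȳ) = -3.9100
Denominator Σ(Δy_t−Δȳ)² = 22.9000
r_1(Δy) = -3.9100 / 22.9000 = -0.171

-0.171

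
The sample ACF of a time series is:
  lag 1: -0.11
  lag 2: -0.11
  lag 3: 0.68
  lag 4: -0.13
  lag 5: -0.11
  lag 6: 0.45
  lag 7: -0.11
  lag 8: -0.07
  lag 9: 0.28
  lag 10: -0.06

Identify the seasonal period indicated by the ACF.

The largest autocorrelation is r_3 = 0.68, with weaker echoes at lags 6 (0.45) and 9 (0.28); the remaining lags stay at or below -0.06.
The dominant spike at lag 3 indicates a seasonal period of 3.

3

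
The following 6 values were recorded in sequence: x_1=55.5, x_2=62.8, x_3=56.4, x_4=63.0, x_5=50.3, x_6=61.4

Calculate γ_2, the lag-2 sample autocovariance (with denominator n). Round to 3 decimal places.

9.403

Mean x̄ = (55.5 + 62.8 + 56.4 + 63.0 + 50.3 + 61.4)/6 = 58.2333
Deviations: -2.7333, 4.5667, -1.8333, 4.7667, -7.9333, 3.1667
Σ_{t=1}^{4}(x_t−x̄)(x_{t+2}−x̄) = 56.4178
γ_2 = 56.4178 / 6 = 9.403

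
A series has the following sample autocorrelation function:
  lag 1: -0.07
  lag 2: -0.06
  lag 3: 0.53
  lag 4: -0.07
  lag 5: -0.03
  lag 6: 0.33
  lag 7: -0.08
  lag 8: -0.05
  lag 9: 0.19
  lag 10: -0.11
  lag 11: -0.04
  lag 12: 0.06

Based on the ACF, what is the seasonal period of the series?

3

The largest autocorrelation is r_3 = 0.53, with weaker echoes at lags 6 (0.33) and 9 (0.19); the remaining lags stay at or below 0.06.
The dominant spike at lag 3 indicates a seasonal period of 3.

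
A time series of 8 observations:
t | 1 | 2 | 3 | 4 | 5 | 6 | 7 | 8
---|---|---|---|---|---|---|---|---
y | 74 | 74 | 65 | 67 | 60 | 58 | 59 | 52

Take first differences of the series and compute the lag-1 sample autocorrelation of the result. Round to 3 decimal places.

-0.707

First differences Δy: 0, -9, 2, -7, -2, 1, -7
Mean of differences = -3.1429
Numerator Σ(Δy_t−Δȳ)(Δy_{t+1}−Δȳ) = -84.0204
Denominator Σ(Δy_t−Δȳ)² = 118.8571
r_1(Δy) = -84.0204 / 118.8571 = -0.707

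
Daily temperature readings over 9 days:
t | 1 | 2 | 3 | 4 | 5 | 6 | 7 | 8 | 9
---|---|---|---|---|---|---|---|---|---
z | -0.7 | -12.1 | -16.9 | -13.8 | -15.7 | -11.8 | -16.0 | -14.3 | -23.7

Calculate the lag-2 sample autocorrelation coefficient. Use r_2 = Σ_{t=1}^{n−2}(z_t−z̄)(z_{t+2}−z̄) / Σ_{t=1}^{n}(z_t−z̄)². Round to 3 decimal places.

Mean z̄ = (-0.7 − 12.1 − 16.9 − 13.8 − 15.7 − 11.8 − 16.0 − 14.3 − 23.7)/9 = -13.8889
Σ(z_t−z̄)(z_{t+2}−z̄) = (-39.7132) + (0.1590) + (5.4535) + (0.1857) + (3.8235) + (-0.8588) + (20.7123) = -10.2380
Denominator Σ(z_t−z̄)² = 294.7489
r_2 = -10.2380 / 294.7489 = -0.035

-0.035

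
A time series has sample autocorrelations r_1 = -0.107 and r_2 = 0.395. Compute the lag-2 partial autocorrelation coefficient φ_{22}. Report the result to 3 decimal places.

0.388

φ_{22} = (r_2 − r_1²) / (1 − r_1²)
r_1² = (-0.107)² = 0.011449
Numerator = 0.395 − 0.0114 = 0.3836; denominator = 1 − 0.0114 = 0.9886
φ_{22} = 0.3836 / 0.9886 = 0.388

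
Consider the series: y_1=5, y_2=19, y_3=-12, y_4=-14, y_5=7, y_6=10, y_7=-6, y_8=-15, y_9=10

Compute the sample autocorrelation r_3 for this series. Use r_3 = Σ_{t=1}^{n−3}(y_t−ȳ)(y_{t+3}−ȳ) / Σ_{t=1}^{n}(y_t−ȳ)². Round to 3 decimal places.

Mean ȳ = (5 + 19 − 12 − 14 + 7 + 10 − 6 − 15 + 10)/9 = 0.4444
Numerator Σ_{t=1}^{6}(y_t−ȳ)(y_{t+3}−ȳ) = 20.0741
Denominator Σ(y_t−ȳ)² = 1234.2222
r_3 = 20.0741 / 1234.2222 = 0.016

0.016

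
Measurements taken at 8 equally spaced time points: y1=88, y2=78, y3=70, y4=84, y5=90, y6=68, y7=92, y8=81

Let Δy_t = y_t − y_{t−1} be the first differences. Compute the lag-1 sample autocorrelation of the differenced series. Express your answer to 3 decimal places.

First differences Δy: -10, -8, 14, 6, -22, 24, -11
Mean of differences = -1.0000
Numerator Σ(Δy_t−Δȳ)(Δy_{t+1}−Δȳ) = -859.0000
Denominator Σ(Δy_t−Δȳ)² = 1570.0000
r_1(Δy) = -859.0000 / 1570.0000 = -0.547

-0.547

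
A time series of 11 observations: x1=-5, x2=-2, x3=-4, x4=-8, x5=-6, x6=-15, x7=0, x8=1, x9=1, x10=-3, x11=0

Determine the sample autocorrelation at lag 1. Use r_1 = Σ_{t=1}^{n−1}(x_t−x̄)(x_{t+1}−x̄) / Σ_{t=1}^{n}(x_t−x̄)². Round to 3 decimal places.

0.166

Mean x̄ = (-5 − 2 − 4 − 8 − 6 − 15 + 0 + 1 + 1 − 3 + 0)/11 = -3.7273
Numerator Σ_{t=1}^{10}(x_t−x̄)(x_{t+1}−x̄) = 37.9256
Denominator Σ(x_t−x̄)² = 228.1818
r_1 = 37.9256 / 228.1818 = 0.166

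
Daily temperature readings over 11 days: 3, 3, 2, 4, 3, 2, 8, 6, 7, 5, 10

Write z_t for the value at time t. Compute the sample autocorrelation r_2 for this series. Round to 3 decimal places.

0.336

Mean z̄ = (3 + 3 + 2 + 4 + 3 + 2 + 8 + 6 + 7 + 5 + 10)/11 = 4.8182
Numerator Σ_{t=1}^{9}(z_t−z̄)(z_{t+2}−z̄) = 23.3884
Denominator Σ(z_t−z̄)² = 69.6364
r_2 = 23.3884 / 69.6364 = 0.336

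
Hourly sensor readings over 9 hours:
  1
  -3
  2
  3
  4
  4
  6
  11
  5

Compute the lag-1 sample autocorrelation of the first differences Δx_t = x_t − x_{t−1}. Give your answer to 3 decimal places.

First differences Δx: -4, 5, 1, 1, 0, 2, 5, -6
Mean of differences = 0.5000
Numerator Σ(Δx_t−Δx̄)(Δx_{t+1}−Δx̄) = -41.2500
Denominator Σ(Δx_t−Δx̄)² = 106.0000
r_1(Δx) = -41.2500 / 106.0000 = -0.389

-0.389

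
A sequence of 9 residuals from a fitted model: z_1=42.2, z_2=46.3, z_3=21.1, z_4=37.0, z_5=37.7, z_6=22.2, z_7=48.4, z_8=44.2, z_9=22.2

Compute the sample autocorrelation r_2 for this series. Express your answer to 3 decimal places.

-0.400

Mean z̄ = (42.2 + 46.3 + 21.1 + 37.0 + 37.7 + 22.2 + 48.4 + 44.2 + 22.2)/9 = 35.7000
Σ(z_t−z̄)(z_{t+2}−z̄) = (-94.9000) + (13.7800) + (-29.2000) + (-17.5500) + (25.4000) + (-114.7500) + (-171.4500) = -388.6700
Denominator Σ(z_t−z̄)² = 971.5000
r_2 = -388.6700 / 971.5000 = -0.400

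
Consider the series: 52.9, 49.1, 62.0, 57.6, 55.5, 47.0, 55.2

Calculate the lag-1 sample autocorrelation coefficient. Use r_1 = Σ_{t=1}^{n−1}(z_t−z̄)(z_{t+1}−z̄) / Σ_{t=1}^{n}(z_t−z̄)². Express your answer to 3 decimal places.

Mean z̄ = (52.9 + 49.1 + 62.0 + 57.6 + 55.5 + 47.0 + 55.2)/7 = 54.1857
Deviations from mean: -1.2857, -5.0857, 7.8143, 3.4143, 1.3143, -7.1857, 1.0143
Numerator Σ_{t=1}^{6}(z_t−z̄)(z_{t+1}−z̄) = -18.7673
Denominator Σ(z_t−z̄)² = 154.6286
r_1 = -18.7673 / 154.6286 = -0.121

-0.121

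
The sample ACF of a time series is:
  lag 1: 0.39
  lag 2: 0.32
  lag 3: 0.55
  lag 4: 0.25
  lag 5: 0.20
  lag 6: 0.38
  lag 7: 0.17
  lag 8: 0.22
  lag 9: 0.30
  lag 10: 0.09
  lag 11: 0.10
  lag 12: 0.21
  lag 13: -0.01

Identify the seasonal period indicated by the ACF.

The largest autocorrelation is r_3 = 0.55; the remaining lags stay at or below 0.39. The elevated value at lag 1 (0.39), dropping to 0.32 at lag 2, reflects decaying short-term dependence rather than seasonality.
The dominant spike at lag 3 indicates a seasonal period of 3.

3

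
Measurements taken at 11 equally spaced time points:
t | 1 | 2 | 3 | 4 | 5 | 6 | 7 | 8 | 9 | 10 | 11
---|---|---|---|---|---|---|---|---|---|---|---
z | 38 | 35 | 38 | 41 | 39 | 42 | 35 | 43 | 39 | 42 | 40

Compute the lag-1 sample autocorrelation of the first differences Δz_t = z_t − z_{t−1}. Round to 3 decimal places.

-0.773

First differences Δz: -3, 3, 3, -2, 3, -7, 8, -4, 3, -2
Mean of differences = 0.2000
Numerator Σ(Δz_t−Δz̄)(Δz_{t+1}−Δz̄) = -140.4400
Denominator Σ(Δz_t−Δz̄)² = 181.6000
r_1(Δz) = -140.4400 / 181.6000 = -0.773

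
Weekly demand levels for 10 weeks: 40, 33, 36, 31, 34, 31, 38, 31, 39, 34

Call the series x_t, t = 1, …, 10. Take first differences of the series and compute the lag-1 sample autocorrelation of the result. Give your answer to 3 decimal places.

-0.783

First differences Δx: -7, 3, -5, 3, -3, 7, -7, 8, -5
Mean of differences = -0.6667
Numerator Σ(Δx_t−Δx̄)(Δx_{t+1}−Δx̄) = -222.4444
Denominator Σ(Δx_t−Δx̄)² = 284.0000
r_1(Δx) = -222.4444 / 284.0000 = -0.783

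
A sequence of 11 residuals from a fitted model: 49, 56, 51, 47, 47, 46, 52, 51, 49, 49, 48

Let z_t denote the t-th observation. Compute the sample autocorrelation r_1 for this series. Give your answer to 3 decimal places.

0.160

Mean z̄ = (49 + 56 + 51 + 47 + 47 + 46 + 52 + 51 + 49 + 49 + 48)/11 = 49.5455
Numerator Σ_{t=1}^{10}(z_t−z̄)(z_{t+1}−z̄) = 12.8843
Denominator Σ(z_t−z̄)² = 80.7273
r_1 = 12.8843 / 80.7273 = 0.160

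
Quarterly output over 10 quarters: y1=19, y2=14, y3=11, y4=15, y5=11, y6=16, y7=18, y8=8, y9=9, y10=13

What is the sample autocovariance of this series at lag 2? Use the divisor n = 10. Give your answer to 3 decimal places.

-4.572

Mean ȳ = (19 + 14 + 11 + 15 + 11 + 16 + 18 + 8 + 9 + 13)/10 = 13.4000
Σ_{t=1}^{8}(y_t−ȳ)(y_{t+2}−ȳ) = -45.7200
γ_2 = -45.7200 / 10 = -4.572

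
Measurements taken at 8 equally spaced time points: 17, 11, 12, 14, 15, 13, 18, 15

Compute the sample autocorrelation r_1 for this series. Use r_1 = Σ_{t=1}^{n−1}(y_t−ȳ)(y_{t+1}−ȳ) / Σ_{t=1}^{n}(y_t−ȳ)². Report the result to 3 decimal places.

Mean ȳ = (17 + 11 + 12 + 14 + 15 + 13 + 18 + 15)/8 = 14.3750
Deviations from mean: 2.6250, -3.3750, -2.3750, -0.3750, 0.6250, -1.3750, 3.6250, 0.6250
Numerator Σ_{t=1}^{7}(y_t−ȳ)(y_{t+1}−ȳ) = -3.7656
Denominator Σ(y_t−ȳ)² = 39.8750
r_1 = -3.7656 / 39.8750 = -0.094

-0.094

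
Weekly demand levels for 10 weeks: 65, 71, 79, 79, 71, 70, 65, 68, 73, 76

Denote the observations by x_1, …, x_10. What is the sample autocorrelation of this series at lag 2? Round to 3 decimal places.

Mean x̄ = (65 + 71 + 79 + 79 + 71 + 70 + 65 + 68 + 73 + 76)/10 = 71.7000
Numerator Σ_{t=1}^{8}(x_t−x̄)(x_{t+2}−x̄) = -85.1800
Denominator Σ(x_t−x̄)² = 234.1000
r_2 = -85.1800 / 234.1000 = -0.364

-0.364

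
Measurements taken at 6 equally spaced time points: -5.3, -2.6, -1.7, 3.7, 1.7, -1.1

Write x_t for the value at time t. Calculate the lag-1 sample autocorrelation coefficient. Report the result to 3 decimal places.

Mean x̄ = (-5.3 − 2.6 − 1.7 + 3.7 + 1.7 − 1.1)/6 = -0.8833
Σ(x_t−x̄)(x_{t+1}−x̄) = (7.5819) + (1.4019) + (-3.7431) + (11.8403) + (-0.5597) = 16.5214
Denominator Σ(x_t−x̄)² = 50.8483
r_1 = 16.5214 / 50.8483 = 0.325

0.325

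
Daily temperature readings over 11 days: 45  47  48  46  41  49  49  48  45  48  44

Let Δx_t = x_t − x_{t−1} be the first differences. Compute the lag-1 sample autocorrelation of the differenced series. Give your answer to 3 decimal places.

-0.360

First differences Δx: 2, 1, -2, -5, 8, 0, -1, -3, 3, -4
Mean of differences = -0.1000
Numerator Σ(Δx_t−Δx̄)(Δx_{t+1}−Δx̄) = -47.9100
Denominator Σ(Δx_t−Δx̄)² = 132.9000
r_1(Δx) = -47.9100 / 132.9000 = -0.360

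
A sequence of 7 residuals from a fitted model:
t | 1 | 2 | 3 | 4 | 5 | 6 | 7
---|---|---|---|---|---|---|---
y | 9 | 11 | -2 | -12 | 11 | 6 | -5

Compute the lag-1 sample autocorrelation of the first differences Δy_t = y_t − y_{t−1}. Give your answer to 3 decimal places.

First differences Δy: 2, -13, -10, 23, -5, -11
Mean of differences = -2.3333
Numerator Σ(Δy_t−Δȳ)(Δy_{t+1}−Δȳ) = -203.1111
Denominator Σ(Δy_t−Δȳ)² = 915.3333
r_1(Δy) = -203.1111 / 915.3333 = -0.222

-0.222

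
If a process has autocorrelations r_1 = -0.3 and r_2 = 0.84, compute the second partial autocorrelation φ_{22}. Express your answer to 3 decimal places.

φ_{22} = (r_2 − r_1²) / (1 − r_1²)
r_1² = (-0.3)² = 0.09
Numerator = 0.84 − 0.0900 = 0.7500; denominator = 1 − 0.0900 = 0.9100
φ_{22} = 0.7500 / 0.9100 = 0.824

0.824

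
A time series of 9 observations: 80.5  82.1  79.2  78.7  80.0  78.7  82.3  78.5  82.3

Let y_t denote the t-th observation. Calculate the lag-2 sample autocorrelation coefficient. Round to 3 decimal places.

Mean ȳ = (80.5 + 82.1 + 79.2 + 78.7 + 80.0 + 78.7 + 82.3 + 78.5 + 82.3)/9 = 80.2556
Σ(y_t−ȳ)(y_{t+2}−ȳ) = (-0.2580) + (-2.8691) + (0.2698) + (2.4198) + (-0.5225) + (2.7309) + (4.1798) = 5.9505
Denominator Σ(y_t−ȳ)² = 20.9222
r_2 = 5.9505 / 20.9222 = 0.284

0.284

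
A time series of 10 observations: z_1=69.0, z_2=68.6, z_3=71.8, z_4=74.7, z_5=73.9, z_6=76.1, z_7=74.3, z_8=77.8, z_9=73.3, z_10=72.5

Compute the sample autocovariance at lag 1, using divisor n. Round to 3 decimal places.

Mean z̄ = (69.0 + 68.6 + 71.8 + 74.7 + 73.9 + 76.1 + 74.3 + 77.8 + 73.3 + 72.5)/10 = 73.2000
Σ_{t=1}^{9}(z_t−z̄)(z_{t+1}−z̄) = 35.3800
γ_1 = 35.3800 / 10 = 3.538

3.538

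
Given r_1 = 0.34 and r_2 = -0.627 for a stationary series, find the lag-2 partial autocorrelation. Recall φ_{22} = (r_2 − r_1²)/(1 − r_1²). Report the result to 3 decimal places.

φ_{22} = (r_2 − r_1²) / (1 − r_1²)
r_1² = (0.34)² = 0.1156
Numerator = -0.627 − 0.1156 = -0.7426; denominator = 1 − 0.1156 = 0.8844
φ_{22} = -0.7426 / 0.8844 = -0.840

-0.840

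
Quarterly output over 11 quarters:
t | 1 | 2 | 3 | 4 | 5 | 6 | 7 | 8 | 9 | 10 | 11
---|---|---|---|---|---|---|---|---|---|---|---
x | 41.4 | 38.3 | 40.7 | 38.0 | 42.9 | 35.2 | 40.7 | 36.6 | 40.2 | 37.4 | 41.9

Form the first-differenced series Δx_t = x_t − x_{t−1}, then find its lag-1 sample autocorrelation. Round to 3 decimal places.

-0.862

First differences Δx: -3.1, 2.4, -2.7, 4.9, -7.7, 5.5, -4.1, 3.6, -2.8, 4.5
Mean of differences = 0.0500
Numerator Σ(Δx_t−Δx̄)(Δx_{t+1}−Δx̄) = -167.1775
Denominator Σ(Δx_t−Δx̄)² = 194.0450
r_1(Δx) = -167.1775 / 194.0450 = -0.862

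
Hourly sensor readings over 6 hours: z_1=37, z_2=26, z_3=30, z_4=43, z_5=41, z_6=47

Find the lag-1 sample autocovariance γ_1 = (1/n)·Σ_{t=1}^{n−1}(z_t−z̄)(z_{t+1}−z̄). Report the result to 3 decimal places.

Mean z̄ = (37 + 26 + 30 + 43 + 41 + 47)/6 = 37.3333
Deviations: -0.3333, -11.3333, -7.3333, 5.6667, 3.6667, 9.6667
Σ_{t=1}^{5}(z_t−z̄)(z_{t+1}−z̄) = 101.5556
γ_1 = 101.5556 / 6 = 16.926

16.926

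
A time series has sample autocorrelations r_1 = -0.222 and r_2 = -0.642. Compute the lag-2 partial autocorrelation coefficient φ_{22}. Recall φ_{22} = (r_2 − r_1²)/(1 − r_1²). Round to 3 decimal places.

-0.727

φ_{22} = (r_2 − r_1²) / (1 − r_1²)
r_1² = (-0.222)² = 0.049284
Numerator = -0.642 − 0.0493 = -0.6913; denominator = 1 − 0.0493 = 0.9507
φ_{22} = -0.6913 / 0.9507 = -0.727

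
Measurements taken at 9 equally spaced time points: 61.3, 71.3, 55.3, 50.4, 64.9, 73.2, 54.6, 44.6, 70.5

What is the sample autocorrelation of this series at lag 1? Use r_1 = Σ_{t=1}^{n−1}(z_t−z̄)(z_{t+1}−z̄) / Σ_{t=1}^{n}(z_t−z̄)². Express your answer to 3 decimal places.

-0.150

Mean z̄ = (61.3 + 71.3 + 55.3 + 50.4 + 64.9 + 73.2 + 54.6 + 44.6 + 70.5)/9 = 60.6778
Numerator Σ_{t=1}^{8}(z_t−z̄)(z_{t+1}−z̄) = -122.0760
Denominator Σ(z_t−z̄)² = 814.3156
r_1 = -122.0760 / 814.3156 = -0.150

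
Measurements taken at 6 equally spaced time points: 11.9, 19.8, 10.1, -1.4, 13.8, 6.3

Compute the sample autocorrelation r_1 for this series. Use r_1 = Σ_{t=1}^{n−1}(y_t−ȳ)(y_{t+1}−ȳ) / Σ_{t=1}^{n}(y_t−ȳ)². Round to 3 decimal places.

Mean ȳ = (11.9 + 19.8 + 10.1 − 1.4 + 13.8 + 6.3)/6 = 10.0833
Deviations from mean: 1.8167, 9.7167, 0.0167, -11.4833, 3.7167, -3.7833
Σ(y_t−ȳ)(y_{t+1}−ȳ) = (17.6519) + (0.1619) + (-0.1914) + (-42.6797) + (-14.0614) = -39.1186
Denominator Σ(y_t−ȳ)² = 257.7083
r_1 = -39.1186 / 257.7083 = -0.152

-0.152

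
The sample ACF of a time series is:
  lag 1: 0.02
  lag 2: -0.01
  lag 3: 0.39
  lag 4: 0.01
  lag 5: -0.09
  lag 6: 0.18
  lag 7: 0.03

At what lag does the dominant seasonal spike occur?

The largest autocorrelation is r_3 = 0.39, with a weaker echo at lag 6 (0.18); the remaining lags stay at or below 0.03.
The dominant spike at lag 3 indicates a seasonal period of 3.

3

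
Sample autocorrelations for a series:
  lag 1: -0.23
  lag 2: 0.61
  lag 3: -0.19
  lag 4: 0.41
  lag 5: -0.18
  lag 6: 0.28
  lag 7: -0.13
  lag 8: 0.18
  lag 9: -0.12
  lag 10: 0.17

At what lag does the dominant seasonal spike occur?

2

The largest autocorrelation is r_2 = 0.61, with weaker echoes at lags 4 (0.41), 6 (0.28), 8 (0.18) and 10 (0.17); the remaining lags stay at or below -0.12.
The dominant spike at lag 2 indicates a seasonal period of 2.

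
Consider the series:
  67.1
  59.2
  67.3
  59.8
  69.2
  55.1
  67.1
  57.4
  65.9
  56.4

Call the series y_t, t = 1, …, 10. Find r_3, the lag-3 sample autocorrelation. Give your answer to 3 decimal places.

Mean ȳ = (67.1 + 59.2 + 67.3 + 59.8 + 69.2 + 55.1 + 67.1 + 57.4 + 65.9 + 56.4)/10 = 62.4500
Numerator Σ_{t=1}^{7}(y_t−ȳ)(y_{t+3}−ȳ) = -169.8075
Denominator Σ(y_t−ȳ)² = 257.9450
r_3 = -169.8075 / 257.9450 = -0.658

-0.658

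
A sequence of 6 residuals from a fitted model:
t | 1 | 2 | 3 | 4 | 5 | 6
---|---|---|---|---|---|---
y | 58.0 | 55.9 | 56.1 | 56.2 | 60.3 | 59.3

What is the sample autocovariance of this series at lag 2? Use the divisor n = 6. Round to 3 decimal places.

-0.759

Mean ȳ = (58.0 + 55.9 + 56.1 + 56.2 + 60.3 + 59.3)/6 = 57.6333
Σ_{t=1}^{4}(y_t−ȳ)(y_{t+2}−ȳ) = -4.5556
γ_2 = -4.5556 / 6 = -0.759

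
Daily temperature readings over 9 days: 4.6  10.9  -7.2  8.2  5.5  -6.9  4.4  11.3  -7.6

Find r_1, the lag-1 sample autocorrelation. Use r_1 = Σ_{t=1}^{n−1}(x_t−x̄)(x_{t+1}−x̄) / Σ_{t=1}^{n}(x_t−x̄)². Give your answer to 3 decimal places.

Mean x̄ = (4.6 + 10.9 − 7.2 + 8.2 + 5.5 − 6.9 + 4.4 + 11.3 − 7.6)/9 = 2.5778
Numerator Σ_{t=1}^{8}(x_t−x̄)(x_{t+1}−x̄) = -220.9327
Denominator Σ(x_t−x̄)² = 481.9156
r_1 = -220.9327 / 481.9156 = -0.458

-0.458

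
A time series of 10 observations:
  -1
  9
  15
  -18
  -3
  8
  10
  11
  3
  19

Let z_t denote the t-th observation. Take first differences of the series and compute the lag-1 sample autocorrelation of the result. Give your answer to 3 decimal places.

First differences Δz: 10, 6, -33, 15, 11, 2, 1, -8, 16
Mean of differences = 2.2222
Numerator Σ(Δz_t−Δz̄)(Δz_{t+1}−Δz̄) = -571.6049
Denominator Σ(Δz_t−Δz̄)² = 1851.5556
r_1(Δz) = -571.6049 / 1851.5556 = -0.309

-0.309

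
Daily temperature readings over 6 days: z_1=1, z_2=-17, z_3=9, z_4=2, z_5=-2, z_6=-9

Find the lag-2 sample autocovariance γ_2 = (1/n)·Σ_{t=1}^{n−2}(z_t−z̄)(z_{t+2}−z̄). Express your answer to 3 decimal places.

-7.648

Mean z̄ = (1 − 17 + 9 + 2 − 2 − 9)/6 = -2.6667
Deviations: 3.6667, -14.3333, 11.6667, 4.6667, 0.6667, -6.3333
Σ_{t=1}^{4}(z_t−z̄)(z_{t+2}−z̄) = -45.8889
γ_2 = -45.8889 / 6 = -7.648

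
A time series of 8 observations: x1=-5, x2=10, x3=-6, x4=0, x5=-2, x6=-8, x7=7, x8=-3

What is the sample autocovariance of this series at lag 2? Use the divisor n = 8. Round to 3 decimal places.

Mean x̄ = (-5 + 10 − 6 + 0 − 2 − 8 + 7 − 3)/8 = -0.8750
Σ_{t=1}^{6}(x_t−x̄)(x_{t+2}−x̄) = 36.4688
γ_2 = 36.4688 / 8 = 4.559

4.559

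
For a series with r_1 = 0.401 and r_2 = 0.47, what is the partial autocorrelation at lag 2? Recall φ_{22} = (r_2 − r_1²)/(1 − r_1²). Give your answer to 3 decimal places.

0.368

φ_{22} = (r_2 − r_1²) / (1 − r_1²)
r_1² = (0.401)² = 0.160801
Numerator = 0.47 − 0.1608 = 0.3092; denominator = 1 − 0.1608 = 0.8392
φ_{22} = 0.3092 / 0.8392 = 0.368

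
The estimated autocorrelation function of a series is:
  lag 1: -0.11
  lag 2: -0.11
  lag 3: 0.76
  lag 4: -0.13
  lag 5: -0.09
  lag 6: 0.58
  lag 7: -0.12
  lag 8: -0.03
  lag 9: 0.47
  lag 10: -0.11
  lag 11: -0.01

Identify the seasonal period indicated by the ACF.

The largest autocorrelation is r_3 = 0.76, with weaker echoes at lags 6 (0.58) and 9 (0.47); the remaining lags stay at or below -0.01.
The dominant spike at lag 3 indicates a seasonal period of 3.

3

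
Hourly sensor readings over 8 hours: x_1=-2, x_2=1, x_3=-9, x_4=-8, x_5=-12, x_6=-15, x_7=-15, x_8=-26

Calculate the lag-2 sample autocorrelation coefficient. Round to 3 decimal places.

0.210

Mean x̄ = (-2 + 1 − 9 − 8 − 12 − 15 − 15 − 26)/8 = -10.7500
Σ(x_t−x̄)(x_{t+2}−x̄) = (15.3125) + (32.3125) + (-2.1875) + (-11.6875) + (5.3125) + (64.8125) = 103.8750
Denominator Σ(x_t−x̄)² = 495.5000
r_2 = 103.8750 / 495.5000 = 0.210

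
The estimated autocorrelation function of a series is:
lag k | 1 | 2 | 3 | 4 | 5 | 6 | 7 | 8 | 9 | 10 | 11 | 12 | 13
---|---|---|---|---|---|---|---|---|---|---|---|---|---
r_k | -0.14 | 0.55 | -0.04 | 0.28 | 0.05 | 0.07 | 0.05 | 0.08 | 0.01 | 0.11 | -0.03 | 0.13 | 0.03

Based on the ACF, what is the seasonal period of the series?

2

The largest autocorrelation is r_2 = 0.55, with a weaker echo at lag 4 (0.28); the remaining lags stay at or below 0.13.
The dominant spike at lag 2 indicates a seasonal period of 2.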